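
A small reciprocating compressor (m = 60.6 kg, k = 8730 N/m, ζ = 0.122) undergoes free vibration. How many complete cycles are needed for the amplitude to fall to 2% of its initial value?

Logarithmic decrement δ = 2πζ/√(1 − ζ²) = 2π × 0.1220/√(1 − 0.0149) = 0.7723.
x_n/x₀ = e^(−nδ) ≤ 0.02; take ln: n ≥ ln(1/0.02)/δ = 3.912/0.7723 = 5.065.
So 6 complete cycles are required.

6 cycles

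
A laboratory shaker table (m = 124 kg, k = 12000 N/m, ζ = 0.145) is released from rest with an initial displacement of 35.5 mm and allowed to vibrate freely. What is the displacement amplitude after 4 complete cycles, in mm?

Logarithmic decrement δ = 2πζ/√(1 − ζ²) = 2π × 0.1450/√(1 − 0.0210) = 0.9208.
After n cycles, x_n/x₀ = e^(−nδ), so x_4 = 35.5 × e^(−4 × 0.9208) = 35.5 × 0.02514 = 0.8926 mm.

0.893 mm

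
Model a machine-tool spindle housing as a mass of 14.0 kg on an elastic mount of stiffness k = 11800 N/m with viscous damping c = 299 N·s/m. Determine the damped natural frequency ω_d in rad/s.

ω_n = √(k/m) = √(11800/14.0) = 29.03 rad/s.
Critical damping c_c = 2√(k·m) = 2√(11800 × 14.0) = 812.9 N·s/m, so ζ = c/c_c = 299/812.9 = 0.3678.
ω_d = ω_n√(1 − ζ²) = 29.03 × √(1 − 0.135) = 27.00 rad/s.

27.0 rad/s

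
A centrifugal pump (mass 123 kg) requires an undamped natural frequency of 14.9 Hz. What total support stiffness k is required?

1080000 N/m

ω_n = 2πf_n = 2π × 14.9 = 93.62 rad/s.
k = m·ω_n² = 123 × 93.62² = 123 × 8765 = 1078000 N/m.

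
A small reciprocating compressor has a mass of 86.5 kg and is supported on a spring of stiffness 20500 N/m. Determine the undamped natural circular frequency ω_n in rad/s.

ω_n = √(k/m) = √(20500/86.5) = √237.0 = 15.39 rad/s.

15.4 rad/s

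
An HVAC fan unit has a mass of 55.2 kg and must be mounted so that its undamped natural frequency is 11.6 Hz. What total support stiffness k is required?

293000 N/m

ω_n = 2πf_n = 2π × 11.6 = 72.88 rad/s.
k = m·ω_n² = 55.2 × 72.88² = 55.2 × 5312 = 293200 N/m.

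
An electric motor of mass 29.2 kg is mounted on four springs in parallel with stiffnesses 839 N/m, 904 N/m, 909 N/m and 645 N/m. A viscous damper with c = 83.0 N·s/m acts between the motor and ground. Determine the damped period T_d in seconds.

Parallel springs add: k_eq = 839 + 904 + 909 + 645 = 3297 N/m.
ω_n = √(k_eq/m) = √(3297/29.2) = 10.63 rad/s.
Critical damping c_c = 2√(k_eq·m) = 2√(3297 × 29.2) = 620.6 N·s/m, so ζ = c/c_c = 83.0/620.6 = 0.1338.
ω_d = ω_n√(1 − ζ²) = 10.63 × √(1 − 0.0179) = 10.53 rad/s.
T_d = 2π/ω_d = 0.5967 s.

0.597 s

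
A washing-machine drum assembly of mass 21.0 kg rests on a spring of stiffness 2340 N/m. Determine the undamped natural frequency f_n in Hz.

1.68 Hz

ω_n = √(k/m) = √(2340/21.0) = √111.4 = 10.56 rad/s.
f_n = ω_n/(2π) = 10.56/6.283 = 1.680 Hz.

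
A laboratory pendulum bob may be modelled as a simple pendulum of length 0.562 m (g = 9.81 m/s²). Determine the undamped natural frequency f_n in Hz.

For a simple pendulum ω_n = √(g/L) = √(9.81/0.562) = √17.46 = 4.178 rad/s.
f_n = ω_n/(2π) = 4.178/6.283 = 0.6649 Hz.

0.665 Hz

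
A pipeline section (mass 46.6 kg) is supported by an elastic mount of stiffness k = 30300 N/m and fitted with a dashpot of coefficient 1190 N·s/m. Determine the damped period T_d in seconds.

ω_n = √(k/m) = √(30300/46.6) = 25.50 rad/s.
Critical damping c_c = 2√(k·m) = 2√(30300 × 46.6) = 2377 N·s/m, so ζ = c/c_c = 1190/2377 = 0.5007.
ω_d = ω_n√(1 − ζ²) = 25.50 × √(1 − 0.251) = 22.07 rad/s.
T_d = 2π/ω_d = 0.2847 s.

0.285 s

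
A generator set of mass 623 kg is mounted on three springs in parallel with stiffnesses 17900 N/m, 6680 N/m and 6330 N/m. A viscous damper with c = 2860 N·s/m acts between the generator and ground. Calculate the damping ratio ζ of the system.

0.326

Parallel springs add: k_eq = 17900 + 6680 + 6330 = 30910 N/m.
ω_n = √(k_eq/m) = √(30910/623) = 7.044 rad/s.
Critical damping c_c = 2√(k_eq·m) = 2√(30910 × 623) = 8777 N·s/m, so ζ = c/c_c = 2860/8777 = 0.3259.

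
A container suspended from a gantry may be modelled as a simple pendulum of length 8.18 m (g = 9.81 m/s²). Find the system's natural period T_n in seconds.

5.74 s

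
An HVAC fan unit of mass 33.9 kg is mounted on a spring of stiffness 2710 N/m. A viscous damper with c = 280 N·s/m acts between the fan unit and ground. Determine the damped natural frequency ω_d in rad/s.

ω_n = √(k/m) = √(2710/33.9) = 8.941 rad/s.
Critical damping c_c = 2√(k·m) = 2√(2710 × 33.9) = 606.2 N·s/m, so ζ = c/c_c = 280/606.2 = 0.4619.
ω_d = ω_n√(1 − ζ²) = 8.941 × √(1 − 0.213) = 7.930 rad/s.

7.93 rad/s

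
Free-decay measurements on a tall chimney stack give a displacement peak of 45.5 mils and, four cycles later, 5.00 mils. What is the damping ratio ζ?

Logarithmic decrement δ = (1/n)·ln(x₀/x_n) = (1/4)·ln(45.5/5.00) = (1/4)·ln(9.100) = 0.5521.
ζ = δ/√(4π² + δ²) = 0.5521/√(39.48 + 0.305) = 0.5521/6.307 = 0.08753.

0.0875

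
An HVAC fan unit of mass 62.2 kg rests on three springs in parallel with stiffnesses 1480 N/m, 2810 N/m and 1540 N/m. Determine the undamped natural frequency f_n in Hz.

1.54 Hz

Parallel springs add: k_eq = 1480 + 2810 + 1540 = 5830 N/m.
ω_n = √(k_eq/m) = √(5830/62.2) = √93.73 = 9.681 rad/s.
f_n = ω_n/(2π) = 9.681/6.283 = 1.541 Hz.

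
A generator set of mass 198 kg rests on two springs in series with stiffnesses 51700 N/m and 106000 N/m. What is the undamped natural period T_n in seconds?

Series springs: 1/k_eq = 1/51700 + 1/106000 = 2.878×10^-5, so k_eq = 34750 N/m.
ω_n = √(k_eq/m) = √(34750/198) = √175.5 = 13.25 rad/s.
T_n = 2π/ω_n = 6.283/13.25 = 0.4743 s.

0.474 s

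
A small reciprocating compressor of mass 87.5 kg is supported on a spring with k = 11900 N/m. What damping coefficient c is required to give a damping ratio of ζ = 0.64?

1310 N·s/m

c_c = 2√(k·m) = 2√(11900 × 87.5) = 2041 N·s/m.
c = ζ·c_c = 0.64 × 2041 = 1306 N·s/m.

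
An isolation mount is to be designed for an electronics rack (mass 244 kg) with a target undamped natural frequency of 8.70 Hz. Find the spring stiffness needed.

729000 N/m

ω_n = 2πf_n = 2π × 8.70 = 54.66 rad/s.
k = m·ω_n² = 244 × 54.66² = 244 × 2988 = 729100 N/m.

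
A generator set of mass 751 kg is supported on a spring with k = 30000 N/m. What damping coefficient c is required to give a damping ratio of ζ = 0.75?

c_c = 2√(k·m) = 2√(30000 × 751) = 9493 N·s/m.
c = ζ·c_c = 0.75 × 9493 = 7120 N·s/m.

7120 N·s/m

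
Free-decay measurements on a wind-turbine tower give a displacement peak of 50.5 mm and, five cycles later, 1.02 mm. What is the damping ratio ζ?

Logarithmic decrement δ = (1/n)·ln(x₀/x_n) = (1/5)·ln(50.5/1.02) = (1/5)·ln(49.51) = 0.7804.
ζ = δ/√(4π² + δ²) = 0.7804/√(39.48 + 0.609) = 0.7804/6.331 = 0.1233.

0.123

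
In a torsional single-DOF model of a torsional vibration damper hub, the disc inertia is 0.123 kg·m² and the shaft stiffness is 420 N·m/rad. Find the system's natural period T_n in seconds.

0.108 s

ω_n = √(k_t/J) = √(420/0.123) = √3415 = 58.43 rad/s.
T_n = 2π/ω_n = 6.283/58.43 = 0.1075 s.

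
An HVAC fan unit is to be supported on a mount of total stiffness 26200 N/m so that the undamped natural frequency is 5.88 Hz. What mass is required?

19.2 kg

ω_n = 2πf_n = 2π × 5.88 = 36.95 rad/s.
m = k/ω_n² = 26200/36.95² = 26200/1365 = 19.19 kg.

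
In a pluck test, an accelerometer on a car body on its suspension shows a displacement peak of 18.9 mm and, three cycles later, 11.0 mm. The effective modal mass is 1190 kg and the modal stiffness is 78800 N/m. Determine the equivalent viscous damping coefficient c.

556 N·s/m

Logarithmic decrement δ = (1/n)·ln(x₀/x_n) = (1/3)·ln(18.9/11.0) = (1/3)·ln(1.718) = 0.1804.
ζ = δ/√(4π² + δ²) = 0.1804/√(39.48 + 0.0326) = 0.1804/6.286 = 0.02870.
c = ζ · 2√(km) = 0.02870 × 2√(78800 × 1190) = 0.02870 × 19370 = 555.9 N·s/m.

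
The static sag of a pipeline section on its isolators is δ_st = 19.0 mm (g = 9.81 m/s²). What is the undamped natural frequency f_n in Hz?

3.62 Hz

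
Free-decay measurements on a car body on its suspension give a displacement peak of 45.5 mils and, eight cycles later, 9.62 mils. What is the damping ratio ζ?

0.0309

Logarithmic decrement δ = (1/n)·ln(x₀/x_n) = (1/8)·ln(45.5/9.62) = (1/8)·ln(4.730) = 0.1942.
ζ = δ/√(4π² + δ²) = 0.1942/√(39.48 + 0.0377) = 0.1942/6.286 = 0.03090.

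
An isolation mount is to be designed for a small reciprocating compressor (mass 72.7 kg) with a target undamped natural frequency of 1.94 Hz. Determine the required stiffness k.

10800 N/m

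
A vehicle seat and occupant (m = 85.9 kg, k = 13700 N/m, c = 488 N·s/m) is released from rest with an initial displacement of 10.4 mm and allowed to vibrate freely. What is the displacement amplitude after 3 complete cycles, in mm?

0.134 mm

ζ = c/(2√(km)) = 488/(2√(13700 × 85.9)) = 488/2170 = 0.2249.
Logarithmic decrement δ = 2πζ/√(1 − ζ²) = 2π × 0.2249/√(1 − 0.0506) = 1.450.
After n cycles, x_n/x₀ = e^(−nδ), so x_3 = 10.4 × e^(−3 × 1.450) = 10.4 × 0.01289 = 0.1341 mm.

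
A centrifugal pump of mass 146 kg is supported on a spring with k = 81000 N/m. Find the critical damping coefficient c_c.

6880 N·s/m

c_c = 2√(k·m) = 2√(81000 × 146) = 2 × 3439 = 6878 N·s/m.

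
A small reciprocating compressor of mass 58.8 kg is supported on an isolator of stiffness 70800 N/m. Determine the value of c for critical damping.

4080 N·s/m

c_c = 2√(k·m) = 2√(70800 × 58.8) = 2 × 2040 = 4081 N·s/m.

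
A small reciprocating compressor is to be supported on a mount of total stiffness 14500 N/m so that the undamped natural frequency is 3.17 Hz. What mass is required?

36.6 kg

ω_n = 2πf_n = 2π × 3.17 = 19.92 rad/s.
m = k/ω_n² = 14500/19.92² = 14500/396.7 = 36.55 kg.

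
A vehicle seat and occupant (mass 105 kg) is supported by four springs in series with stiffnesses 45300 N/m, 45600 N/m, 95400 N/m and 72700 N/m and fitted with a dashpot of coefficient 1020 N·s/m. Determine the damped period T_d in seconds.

0.583 s

Series springs: 1/k_eq = 1/45300 + 1/45600 + 1/95400 + 1/72700 = 6.824×10^-5, so k_eq = 14650 N/m.
ω_n = √(k_eq/m) = √(14650/105) = 11.81 rad/s.
Critical damping c_c = 2√(k_eq·m) = 2√(14650 × 105) = 2481 N·s/m, so ζ = c/c_c = 1020/2481 = 0.4112.
ω_d = ω_n√(1 − ζ²) = 11.81 × √(1 − 0.169) = 10.77 rad/s.
T_d = 2π/ω_d = 0.5835 s.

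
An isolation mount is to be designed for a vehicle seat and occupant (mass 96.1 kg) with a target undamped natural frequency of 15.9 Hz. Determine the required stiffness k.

ω_n = 2πf_n = 2π × 15.9 = 99.90 rad/s.
k = m·ω_n² = 96.1 × 99.90² = 96.1 × 9981 = 959100 N/m.

959000 N/m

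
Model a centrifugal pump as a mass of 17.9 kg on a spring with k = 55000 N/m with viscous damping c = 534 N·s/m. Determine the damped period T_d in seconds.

0.118 s

ω_n = √(k/m) = √(55000/17.9) = 55.43 rad/s.
Critical damping c_c = 2√(k·m) = 2√(55000 × 17.9) = 1984 N·s/m, so ζ = c/c_c = 534/1984 = 0.2691.
ω_d = ω_n√(1 − ζ²) = 55.43 × √(1 − 0.0724) = 53.39 rad/s.
T_d = 2π/ω_d = 0.1177 s.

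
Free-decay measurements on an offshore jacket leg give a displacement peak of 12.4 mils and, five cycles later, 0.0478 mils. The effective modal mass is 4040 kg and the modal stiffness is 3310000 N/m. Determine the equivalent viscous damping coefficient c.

40300 N·s/m

Logarithmic decrement δ = (1/n)·ln(x₀/x_n) = (1/5)·ln(12.4/0.0478) = (1/5)·ln(259.4) = 1.112.
ζ = δ/√(4π² + δ²) = 1.112/√(39.48 + 1.24) = 1.112/6.381 = 0.1742.
c = ζ · 2√(km) = 0.1742 × 2√(3310000 × 4040) = 0.1742 × 231300 = 40290 N·s/m.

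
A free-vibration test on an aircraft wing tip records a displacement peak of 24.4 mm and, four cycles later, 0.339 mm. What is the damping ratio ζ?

0.168

Logarithmic decrement δ = (1/n)·ln(x₀/x_n) = (1/4)·ln(24.4/0.339) = (1/4)·ln(71.98) = 1.069.
ζ = δ/√(4π² + δ²) = 1.069/√(39.48 + 1.14) = 1.069/6.373 = 0.1677.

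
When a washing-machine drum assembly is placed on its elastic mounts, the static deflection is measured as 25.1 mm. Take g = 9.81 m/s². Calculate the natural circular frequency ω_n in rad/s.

19.8 rad/s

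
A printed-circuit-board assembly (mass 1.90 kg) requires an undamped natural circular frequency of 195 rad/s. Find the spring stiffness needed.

72200 N/m

k = m·ω_n² = 1.90 × 195.0² = 1.90 × 38020 = 72250 N/m.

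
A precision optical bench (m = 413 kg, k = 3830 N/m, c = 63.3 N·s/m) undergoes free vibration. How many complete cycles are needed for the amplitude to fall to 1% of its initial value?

ζ = c/(2√(km)) = 63.3/(2√(3830 × 413)) = 63.3/2515 = 0.02517.
Logarithmic decrement δ = 2πζ/√(1 − ζ²) = 2π × 0.02517/√(1 − 0.000633) = 0.1582.
x_n/x₀ = e^(−nδ) ≤ 0.01; take ln: n ≥ ln(1/0.01)/δ = 4.605/0.1582 = 29.12.
So 30 complete cycles are required.

30 cycles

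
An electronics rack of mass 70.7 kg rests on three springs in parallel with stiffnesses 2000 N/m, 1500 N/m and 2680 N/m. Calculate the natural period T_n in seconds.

0.672 s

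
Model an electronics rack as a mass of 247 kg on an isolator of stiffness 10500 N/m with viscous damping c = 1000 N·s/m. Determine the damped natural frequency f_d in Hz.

ω_n = √(k/m) = √(10500/247) = 6.520 rad/s.
Critical damping c_c = 2√(k·m) = 2√(10500 × 247) = 3221 N·s/m, so ζ = c/c_c = 1000/3221 = 0.3105.
ω_d = ω_n√(1 − ζ²) = 6.520 × √(1 − 0.0964) = 6.198 rad/s.
f_d = ω_d/(2π) = 0.9864 Hz.

0.986 Hz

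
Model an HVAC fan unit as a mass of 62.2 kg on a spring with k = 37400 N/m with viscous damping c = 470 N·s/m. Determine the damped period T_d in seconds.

ω_n = √(k/m) = √(37400/62.2) = 24.52 rad/s.
Critical damping c_c = 2√(k·m) = 2√(37400 × 62.2) = 3050 N·s/m, so ζ = c/c_c = 470/3050 = 0.1541.
ω_d = ω_n√(1 − ζ²) = 24.52 × √(1 − 0.0237) = 24.23 rad/s.
T_d = 2π/ω_d = 0.2593 s.

0.259 s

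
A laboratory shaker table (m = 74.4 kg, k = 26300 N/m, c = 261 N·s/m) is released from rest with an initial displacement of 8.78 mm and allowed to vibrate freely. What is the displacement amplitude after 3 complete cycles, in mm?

ζ = c/(2√(km)) = 261/(2√(26300 × 74.4)) = 261/2798 = 0.09329.
Logarithmic decrement δ = 2πζ/√(1 − ζ²) = 2π × 0.09329/√(1 − 0.00870) = 0.5887.
After n cycles, x_n/x₀ = e^(−nδ), so x_3 = 8.78 × e^(−3 × 0.5887) = 8.78 × 0.1710 = 1.501 mm.

1.50 mm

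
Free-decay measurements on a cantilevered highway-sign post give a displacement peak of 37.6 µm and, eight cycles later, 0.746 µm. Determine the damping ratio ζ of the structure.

0.0778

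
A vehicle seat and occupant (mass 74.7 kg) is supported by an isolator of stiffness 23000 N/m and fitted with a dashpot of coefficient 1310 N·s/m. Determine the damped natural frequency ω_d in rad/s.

ω_n = √(k/m) = √(23000/74.7) = 17.55 rad/s.
Critical damping c_c = 2√(k·m) = 2√(23000 × 74.7) = 2622 N·s/m, so ζ = c/c_c = 1310/2622 = 0.4997.
ω_d = ω_n√(1 − ζ²) = 17.55 × √(1 − 0.250) = 15.20 rad/s.

15.2 rad/s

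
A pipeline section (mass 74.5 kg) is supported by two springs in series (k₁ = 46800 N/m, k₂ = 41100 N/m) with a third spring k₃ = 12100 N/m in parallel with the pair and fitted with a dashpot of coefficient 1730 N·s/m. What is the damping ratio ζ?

Series pair: k_s = k₁k₂/(k₁+k₂) = (46800)(41100)/(46800 + 41100) = 21880 N/m. In parallel with k₃: k_eq = 21880 + 12100 = 33980 N/m.
ω_n = √(k_eq/m) = √(33980/74.5) = 21.36 rad/s.
Critical damping c_c = 2√(k_eq·m) = 2√(33980 × 74.5) = 3182 N·s/m, so ζ = c/c_c = 1730/3182 = 0.5436.

0.544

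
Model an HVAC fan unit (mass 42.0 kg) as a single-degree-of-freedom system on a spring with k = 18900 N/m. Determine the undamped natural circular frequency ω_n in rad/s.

ω_n = √(k/m) = √(18900/42.0) = √450.0 = 21.21 rad/s.

21.2 rad/s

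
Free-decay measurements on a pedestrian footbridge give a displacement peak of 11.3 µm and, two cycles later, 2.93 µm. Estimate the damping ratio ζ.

Logarithmic decrement δ = (1/n)·ln(x₀/x_n) = (1/2)·ln(11.3/2.93) = (1/2)·ln(3.857) = 0.6749.
ζ = δ/√(4π² + δ²) = 0.6749/√(39.48 + 0.455) = 0.6749/6.319 = 0.1068.

0.107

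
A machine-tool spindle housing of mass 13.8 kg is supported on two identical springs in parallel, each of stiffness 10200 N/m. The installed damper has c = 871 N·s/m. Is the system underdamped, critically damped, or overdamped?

Parallel springs add: k_eq = 2 × 10200 = 20400 N/m.
c_c = 2√(k_eq·m) = 1061 N·s/m; ζ = c/c_c = 871/1061 = 0.821.
Since ζ < 1 the system is underdamped.

underdamped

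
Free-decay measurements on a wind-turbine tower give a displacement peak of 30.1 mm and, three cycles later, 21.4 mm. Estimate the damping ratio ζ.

Logarithmic decrement δ = (1/n)·ln(x₀/x_n) = (1/3)·ln(30.1/21.4) = (1/3)·ln(1.407) = 0.1137.
ζ = δ/√(4π² + δ²) = 0.1137/√(39.48 + 0.0129) = 0.1137/6.284 = 0.01809.

0.0181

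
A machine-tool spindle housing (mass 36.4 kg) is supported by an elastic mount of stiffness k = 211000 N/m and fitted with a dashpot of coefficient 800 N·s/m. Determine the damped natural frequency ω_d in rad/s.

ω_n = √(k/m) = √(211000/36.4) = 76.14 rad/s.
Critical damping c_c = 2√(k·m) = 2√(211000 × 36.4) = 5543 N·s/m, so ζ = c/c_c = 800/5543 = 0.1443.
ω_d = ω_n√(1 − ζ²) = 76.14 × √(1 − 0.0208) = 75.34 rad/s.

75.3 rad/s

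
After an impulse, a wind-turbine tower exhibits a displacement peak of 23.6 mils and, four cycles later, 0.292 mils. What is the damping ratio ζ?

0.172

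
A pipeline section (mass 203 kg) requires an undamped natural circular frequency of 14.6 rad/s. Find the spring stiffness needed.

43300 N/m

k = m·ω_n² = 203 × 14.60² = 203 × 213.2 = 43270 N/m.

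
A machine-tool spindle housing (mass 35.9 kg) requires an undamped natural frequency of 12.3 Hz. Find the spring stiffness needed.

ω_n = 2πf_n = 2π × 12.3 = 77.28 rad/s.
k = m·ω_n² = 35.9 × 77.28² = 35.9 × 5973 = 214400 N/m.

214000 N/m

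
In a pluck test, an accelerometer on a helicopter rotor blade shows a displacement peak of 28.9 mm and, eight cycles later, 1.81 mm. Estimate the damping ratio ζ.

Logarithmic decrement δ = (1/n)·ln(x₀/x_n) = (1/8)·ln(28.9/1.81) = (1/8)·ln(15.97) = 0.3463.
ζ = δ/√(4π² + δ²) = 0.3463/√(39.48 + 0.120) = 0.3463/6.293 = 0.05503.

0.0550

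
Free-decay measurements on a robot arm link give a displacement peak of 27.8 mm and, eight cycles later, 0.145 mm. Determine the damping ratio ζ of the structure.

0.104

Logarithmic decrement δ = (1/n)·ln(x₀/x_n) = (1/8)·ln(27.8/0.145) = (1/8)·ln(191.7) = 0.6570.
ζ = δ/√(4π² + δ²) = 0.6570/√(39.48 + 0.432) = 0.6570/6.317 = 0.1040.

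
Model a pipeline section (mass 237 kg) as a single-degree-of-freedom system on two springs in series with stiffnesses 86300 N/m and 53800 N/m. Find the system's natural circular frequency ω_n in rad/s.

Series springs: 1/k_eq = 1/86300 + 1/53800 = 3.017×10^-5, so k_eq = 33140 N/m.
ω_n = √(k_eq/m) = √(33140/237) = √139.8 = 11.83 rad/s.

11.8 rad/s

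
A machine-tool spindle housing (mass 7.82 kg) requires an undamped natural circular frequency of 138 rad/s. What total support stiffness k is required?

149000 N/m

k = m·ω_n² = 7.82 × 138.0² = 7.82 × 19040 = 148900 N/m.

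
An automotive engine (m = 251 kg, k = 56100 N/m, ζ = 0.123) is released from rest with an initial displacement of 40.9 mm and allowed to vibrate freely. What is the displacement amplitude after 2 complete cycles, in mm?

8.62 mm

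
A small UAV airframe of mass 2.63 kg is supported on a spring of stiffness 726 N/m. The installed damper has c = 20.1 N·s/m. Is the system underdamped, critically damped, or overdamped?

c_c = 2√(k·m) = 87.39 N·s/m; ζ = c/c_c = 20.1/87.39 = 0.230.
Since ζ < 1 the system is underdamped.

underdamped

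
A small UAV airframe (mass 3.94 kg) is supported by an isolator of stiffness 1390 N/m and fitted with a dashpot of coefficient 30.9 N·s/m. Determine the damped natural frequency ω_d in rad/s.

18.4 rad/s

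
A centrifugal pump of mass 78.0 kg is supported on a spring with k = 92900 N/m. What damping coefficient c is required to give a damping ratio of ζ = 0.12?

c_c = 2√(k·m) = 2√(92900 × 78.0) = 5384 N·s/m.
c = ζ·c_c = 0.12 × 5384 = 646.1 N·s/m.

646 N·s/m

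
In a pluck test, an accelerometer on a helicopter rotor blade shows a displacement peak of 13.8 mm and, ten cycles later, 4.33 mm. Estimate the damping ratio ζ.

0.0184

Logarithmic decrement δ = (1/n)·ln(x₀/x_n) = (1/10)·ln(13.8/4.33) = (1/10)·ln(3.187) = 0.1159.
ζ = δ/√(4π² + δ²) = 0.1159/√(39.48 + 0.0134) = 0.1159/6.284 = 0.01844.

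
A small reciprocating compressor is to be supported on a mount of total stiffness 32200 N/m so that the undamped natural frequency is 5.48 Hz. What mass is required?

27.2 kg

ω_n = 2πf_n = 2π × 5.48 = 34.43 rad/s.
m = k/ω_n² = 32200/34.43² = 32200/1186 = 27.16 kg.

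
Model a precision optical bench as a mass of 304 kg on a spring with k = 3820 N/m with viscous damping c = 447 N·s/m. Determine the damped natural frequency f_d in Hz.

0.552 Hz

ω_n = √(k/m) = √(3820/304) = 3.545 rad/s.
Critical damping c_c = 2√(k·m) = 2√(3820 × 304) = 2155 N·s/m, so ζ = c/c_c = 447/2155 = 0.2074.
ω_d = ω_n√(1 − ζ²) = 3.545 × √(1 − 0.0430) = 3.468 rad/s.
f_d = ω_d/(2π) = 0.5519 Hz.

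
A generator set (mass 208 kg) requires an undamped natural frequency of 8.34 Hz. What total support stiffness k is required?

ω_n = 2πf_n = 2π × 8.34 = 52.40 rad/s.
k = m·ω_n² = 208 × 52.40² = 208 × 2746 = 571200 N/m.

571000 N/m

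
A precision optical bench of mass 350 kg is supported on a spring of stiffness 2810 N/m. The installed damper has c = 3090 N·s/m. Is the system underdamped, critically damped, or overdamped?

overdamped

c_c = 2√(k·m) = 1983 N·s/m; ζ = c/c_c = 3090/1983 = 1.56.
Since ζ > 1 the system is overdamped.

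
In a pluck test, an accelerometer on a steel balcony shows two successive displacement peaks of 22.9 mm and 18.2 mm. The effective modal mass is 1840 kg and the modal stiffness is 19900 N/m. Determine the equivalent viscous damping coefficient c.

Logarithmic decrement δ = (1/n)·ln(x₀/x_n) = (1/1)·ln(22.9/18.2) = (1/1)·ln(1.258) = 0.2297.
ζ = δ/√(4π² + δ²) = 0.2297/√(39.48 + 0.0528) = 0.2297/6.287 = 0.03654.
c = ζ · 2√(km) = 0.03654 × 2√(19900 × 1840) = 0.03654 × 12100 = 442.2 N·s/m.

442 N·s/m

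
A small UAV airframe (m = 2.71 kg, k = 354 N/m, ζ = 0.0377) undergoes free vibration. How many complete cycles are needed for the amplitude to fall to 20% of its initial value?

Logarithmic decrement δ = 2πζ/√(1 − ζ²) = 2π × 0.03770/√(1 − 0.00142) = 0.2370.
x_n/x₀ = e^(−nδ) ≤ 0.2; take ln: n ≥ ln(1/0.2)/δ = 1.609/0.2370 = 6.790.
So 7 complete cycles are required.

7 cycles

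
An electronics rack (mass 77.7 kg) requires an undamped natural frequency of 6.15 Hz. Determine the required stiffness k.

116000 N/m

ω_n = 2πf_n = 2π × 6.15 = 38.64 rad/s.
k = m·ω_n² = 77.7 × 38.64² = 77.7 × 1493 = 116000 N/m.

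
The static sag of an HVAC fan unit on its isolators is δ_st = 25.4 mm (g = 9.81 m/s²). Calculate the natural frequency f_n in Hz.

3.13 Hz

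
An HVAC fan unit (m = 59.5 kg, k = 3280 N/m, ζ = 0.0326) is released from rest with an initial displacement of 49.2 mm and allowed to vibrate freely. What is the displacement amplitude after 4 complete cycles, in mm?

21.7 mm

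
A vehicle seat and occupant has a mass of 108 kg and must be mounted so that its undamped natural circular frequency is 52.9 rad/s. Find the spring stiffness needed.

302000 N/m

k = m·ω_n² = 108 × 52.90² = 108 × 2798 = 302200 N/m.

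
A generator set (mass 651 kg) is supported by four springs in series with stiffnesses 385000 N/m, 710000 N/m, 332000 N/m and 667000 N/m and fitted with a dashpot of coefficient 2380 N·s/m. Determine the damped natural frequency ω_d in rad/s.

Series springs: 1/k_eq = 1/385000 + 1/710000 + 1/332000 + 1/667000 = 8.517×10^-6, so k_eq = 117400 N/m.
ω_n = √(k_eq/m) = √(117400/651) = 13.43 rad/s.
Critical damping c_c = 2√(k_eq·m) = 2√(117400 × 651) = 17490 N·s/m, so ζ = c/c_c = 2380/17490 = 0.1361.
ω_d = ω_n√(1 − ζ²) = 13.43 × √(1 − 0.0185) = 13.30 rad/s.

13.3 rad/s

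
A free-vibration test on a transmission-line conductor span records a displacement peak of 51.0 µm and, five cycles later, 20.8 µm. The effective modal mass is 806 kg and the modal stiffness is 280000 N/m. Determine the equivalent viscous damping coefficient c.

Logarithmic decrement δ = (1/n)·ln(x₀/x_n) = (1/5)·ln(51.0/20.8) = (1/5)·ln(2.452) = 0.1794.
ζ = δ/√(4π² + δ²) = 0.1794/√(39.48 + 0.0322) = 0.1794/6.286 = 0.02854.
c = ζ · 2√(km) = 0.02854 × 2√(280000 × 806) = 0.02854 × 30050 = 857.4 N·s/m.

857 N·s/m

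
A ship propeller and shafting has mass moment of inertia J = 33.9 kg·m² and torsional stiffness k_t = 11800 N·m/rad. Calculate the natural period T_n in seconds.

ω_n = √(k_t/J) = √(11800/33.9) = √348.1 = 18.66 rad/s.
T_n = 2π/ω_n = 6.283/18.66 = 0.3368 s.

0.337 s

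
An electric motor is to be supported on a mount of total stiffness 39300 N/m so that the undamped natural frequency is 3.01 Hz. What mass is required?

110 kg

ω_n = 2πf_n = 2π × 3.01 = 18.91 rad/s.
m = k/ω_n² = 39300/18.91² = 39300/357.7 = 109.9 kg.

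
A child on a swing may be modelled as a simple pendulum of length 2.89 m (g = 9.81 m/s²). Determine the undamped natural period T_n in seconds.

3.41 s

For a simple pendulum ω_n = √(g/L) = √(9.81/2.89) = √3.394 = 1.842 rad/s.
T_n = 2π/ω_n = 6.283/1.842 = 3.410 s.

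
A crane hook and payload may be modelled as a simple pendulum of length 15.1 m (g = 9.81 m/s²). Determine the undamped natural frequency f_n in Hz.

0.128 Hz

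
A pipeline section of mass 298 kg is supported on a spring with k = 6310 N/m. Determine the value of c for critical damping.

c_c = 2√(k·m) = 2√(6310 × 298) = 2 × 1371 = 2743 N·s/m.

2740 N·s/m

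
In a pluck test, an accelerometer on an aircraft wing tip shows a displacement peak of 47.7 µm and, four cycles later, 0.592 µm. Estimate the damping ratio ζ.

0.172

Logarithmic decrement δ = (1/n)·ln(x₀/x_n) = (1/4)·ln(47.7/0.592) = (1/4)·ln(80.57) = 1.097.
ζ = δ/√(4π² + δ²) = 1.097/√(39.48 + 1.20) = 1.097/6.378 = 0.1720.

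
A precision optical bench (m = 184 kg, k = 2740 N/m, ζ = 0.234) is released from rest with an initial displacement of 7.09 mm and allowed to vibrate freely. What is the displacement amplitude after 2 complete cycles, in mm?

0.344 mm

Logarithmic decrement δ = 2πζ/√(1 − ζ²) = 2π × 0.2340/√(1 − 0.0548) = 1.512.
After n cycles, x_n/x₀ = e^(−nδ), so x_2 = 7.09 × e^(−2 × 1.512) = 7.09 × 0.04858 = 0.3444 mm.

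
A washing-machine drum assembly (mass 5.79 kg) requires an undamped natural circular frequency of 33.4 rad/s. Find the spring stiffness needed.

k = m·ω_n² = 5.79 × 33.40² = 5.79 × 1116 = 6459 N/m.

6460 N/m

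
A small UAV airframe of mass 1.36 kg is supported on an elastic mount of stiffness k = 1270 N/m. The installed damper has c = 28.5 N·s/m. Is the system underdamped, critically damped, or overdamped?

underdamped

c_c = 2√(k·m) = 83.12 N·s/m; ζ = c/c_c = 28.5/83.12 = 0.343.
Since ζ < 1 the system is underdamped.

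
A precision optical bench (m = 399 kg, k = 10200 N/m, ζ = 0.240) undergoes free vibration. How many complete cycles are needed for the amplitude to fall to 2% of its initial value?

3 cycles

Logarithmic decrement δ = 2πζ/√(1 − ζ²) = 2π × 0.2400/√(1 − 0.0576) = 1.553.
x_n/x₀ = e^(−nδ) ≤ 0.02; take ln: n ≥ ln(1/0.02)/δ = 3.912/1.553 = 2.518.
So 3 complete cycles are required.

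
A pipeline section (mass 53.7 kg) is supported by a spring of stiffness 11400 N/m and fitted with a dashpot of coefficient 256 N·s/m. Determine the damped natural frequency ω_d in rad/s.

ω_n = √(k/m) = √(11400/53.7) = 14.57 rad/s.
Critical damping c_c = 2√(k·m) = 2√(11400 × 53.7) = 1565 N·s/m, so ζ = c/c_c = 256/1565 = 0.1636.
ω_d = ω_n√(1 − ζ²) = 14.57 × √(1 − 0.0268) = 14.37 rad/s.

14.4 rad/s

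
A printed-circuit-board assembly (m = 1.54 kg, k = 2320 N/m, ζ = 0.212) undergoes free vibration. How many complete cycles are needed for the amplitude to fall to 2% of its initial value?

3 cycles

Logarithmic decrement δ = 2πζ/√(1 − ζ²) = 2π × 0.2120/√(1 − 0.0449) = 1.363.
x_n/x₀ = e^(−nδ) ≤ 0.02; take ln: n ≥ ln(1/0.02)/δ = 3.912/1.363 = 2.870.
So 3 complete cycles are required.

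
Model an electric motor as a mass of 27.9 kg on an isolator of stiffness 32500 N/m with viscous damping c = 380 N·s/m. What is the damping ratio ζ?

0.200

ω_n = √(k/m) = √(32500/27.9) = 34.13 rad/s.
Critical damping c_c = 2√(k·m) = 2√(32500 × 27.9) = 1904 N·s/m, so ζ = c/c_c = 380/1904 = 0.1995.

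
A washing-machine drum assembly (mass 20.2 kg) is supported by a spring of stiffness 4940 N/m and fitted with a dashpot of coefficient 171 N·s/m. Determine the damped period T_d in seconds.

0.417 s

ω_n = √(k/m) = √(4940/20.2) = 15.64 rad/s.
Critical damping c_c = 2√(k·m) = 2√(4940 × 20.2) = 631.8 N·s/m, so ζ = c/c_c = 171/631.8 = 0.2707.
ω_d = ω_n√(1 − ζ²) = 15.64 × √(1 − 0.0733) = 15.05 rad/s.
T_d = 2π/ω_d = 0.4174 s.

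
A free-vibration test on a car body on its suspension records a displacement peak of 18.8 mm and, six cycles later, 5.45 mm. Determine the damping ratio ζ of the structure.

0.0328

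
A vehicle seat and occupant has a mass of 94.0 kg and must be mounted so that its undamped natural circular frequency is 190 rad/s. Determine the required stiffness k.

3390000 N/m

k = m·ω_n² = 94.0 × 190.0² = 94.0 × 36100 = 3393000 N/m.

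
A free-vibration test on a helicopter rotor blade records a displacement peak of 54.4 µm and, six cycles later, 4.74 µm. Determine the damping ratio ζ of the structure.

Logarithmic decrement δ = (1/n)·ln(x₀/x_n) = (1/6)·ln(54.4/4.74) = (1/6)·ln(11.48) = 0.4067.
ζ = δ/√(4π² + δ²) = 0.4067/√(39.48 + 0.165) = 0.4067/6.296 = 0.06460.

0.0646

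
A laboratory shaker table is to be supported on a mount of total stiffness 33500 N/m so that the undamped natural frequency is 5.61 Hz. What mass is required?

27.0 kg

ω_n = 2πf_n = 2π × 5.61 = 35.25 rad/s.
m = k/ω_n² = 33500/35.25² = 33500/1242 = 26.96 kg.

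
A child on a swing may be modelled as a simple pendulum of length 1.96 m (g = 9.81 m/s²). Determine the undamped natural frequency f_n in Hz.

0.356 Hz

For a simple pendulum ω_n = √(g/L) = √(9.81/1.96) = √5.005 = 2.237 rad/s.
f_n = ω_n/(2π) = 2.237/6.283 = 0.3561 Hz.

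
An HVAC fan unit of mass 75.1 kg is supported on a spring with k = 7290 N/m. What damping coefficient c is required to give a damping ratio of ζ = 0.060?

c_c = 2√(k·m) = 2√(7290 × 75.1) = 1480 N·s/m.
c = ζ·c_c = 0.060 × 1480 = 88.79 N·s/m.

88.8 N·s/m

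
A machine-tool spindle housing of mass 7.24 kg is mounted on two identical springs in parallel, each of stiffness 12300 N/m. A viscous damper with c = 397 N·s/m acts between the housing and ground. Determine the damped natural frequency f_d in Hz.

8.19 Hz

Parallel springs add: k_eq = 2 × 12300 = 24600 N/m.
ω_n = √(k_eq/m) = √(24600/7.24) = 58.29 rad/s.
Critical damping c_c = 2√(k_eq·m) = 2√(24600 × 7.24) = 844.0 N·s/m, so ζ = c/c_c = 397/844.0 = 0.4704.
ω_d = ω_n√(1 − ζ²) = 58.29 × √(1 − 0.221) = 51.44 rad/s.
f_d = ω_d/(2π) = 8.187 Hz.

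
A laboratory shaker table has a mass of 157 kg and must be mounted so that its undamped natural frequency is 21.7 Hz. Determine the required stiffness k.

2920000 N/m

ω_n = 2πf_n = 2π × 21.7 = 136.3 rad/s.
k = m·ω_n² = 157 × 136.3² = 157 × 18590 = 2919000 N/m.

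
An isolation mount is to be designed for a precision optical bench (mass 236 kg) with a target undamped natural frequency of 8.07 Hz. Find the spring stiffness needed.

ω_n = 2πf_n = 2π × 8.07 = 50.71 rad/s.
k = m·ω_n² = 236 × 50.71² = 236 × 2571 = 606800 N/m.

607000 N/m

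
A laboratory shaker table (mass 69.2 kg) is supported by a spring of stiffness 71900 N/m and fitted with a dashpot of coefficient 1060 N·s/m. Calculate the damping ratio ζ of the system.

0.238

ω_n = √(k/m) = √(71900/69.2) = 32.23 rad/s.
Critical damping c_c = 2√(k·m) = 2√(71900 × 69.2) = 4461 N·s/m, so ζ = c/c_c = 1060/4461 = 0.2376.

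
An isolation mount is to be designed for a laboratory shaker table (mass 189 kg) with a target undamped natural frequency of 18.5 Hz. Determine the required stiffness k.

ω_n = 2πf_n = 2π × 18.5 = 116.2 rad/s.
k = m·ω_n² = 189 × 116.2² = 189 × 13510 = 2554000 N/m.

2550000 N/m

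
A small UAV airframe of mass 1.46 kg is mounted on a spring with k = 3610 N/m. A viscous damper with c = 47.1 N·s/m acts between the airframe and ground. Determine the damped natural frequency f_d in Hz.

ω_n = √(k/m) = √(3610/1.46) = 49.73 rad/s.
Critical damping c_c = 2√(k·m) = 2√(3610 × 1.46) = 145.2 N·s/m, so ζ = c/c_c = 47.1/145.2 = 0.3244.
ω_d = ω_n√(1 − ζ²) = 49.73 × √(1 − 0.105) = 47.04 rad/s.
f_d = ω_d/(2π) = 7.486 Hz.

7.49 Hz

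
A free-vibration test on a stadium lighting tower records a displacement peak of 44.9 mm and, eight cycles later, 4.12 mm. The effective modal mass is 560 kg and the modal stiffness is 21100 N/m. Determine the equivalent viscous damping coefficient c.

326 N·s/m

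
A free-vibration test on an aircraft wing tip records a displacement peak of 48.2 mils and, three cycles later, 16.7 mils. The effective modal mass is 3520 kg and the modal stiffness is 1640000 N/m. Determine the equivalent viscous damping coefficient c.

Logarithmic decrement δ = (1/n)·ln(x₀/x_n) = (1/3)·ln(48.2/16.7) = (1/3)·ln(2.886) = 0.3533.
ζ = δ/√(4π² + δ²) = 0.3533/√(39.48 + 0.125) = 0.3533/6.293 = 0.05614.
c = ζ · 2√(km) = 0.05614 × 2√(1640000 × 3520) = 0.05614 × 152000 = 8531 N·s/m.

8530 N·s/m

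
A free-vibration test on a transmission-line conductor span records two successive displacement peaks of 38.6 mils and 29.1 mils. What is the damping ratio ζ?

0.0449

Logarithmic decrement δ = (1/n)·ln(x₀/x_n) = (1/1)·ln(38.6/29.1) = (1/1)·ln(1.326) = 0.2825.
ζ = δ/√(4π² + δ²) = 0.2825/√(39.48 + 0.0798) = 0.2825/6.290 = 0.04492.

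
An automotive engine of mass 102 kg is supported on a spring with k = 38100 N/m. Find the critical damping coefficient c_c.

c_c = 2√(k·m) = 2√(38100 × 102) = 2 × 1971 = 3943 N·s/m.

3940 N·s/m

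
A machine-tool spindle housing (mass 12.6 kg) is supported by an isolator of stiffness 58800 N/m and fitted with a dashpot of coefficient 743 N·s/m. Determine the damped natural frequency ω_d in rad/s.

61.6 rad/s

ω_n = √(k/m) = √(58800/12.6) = 68.31 rad/s.
Critical damping c_c = 2√(k·m) = 2√(58800 × 12.6) = 1721 N·s/m, so ζ = c/c_c = 743/1721 = 0.4316.
ω_d = ω_n√(1 − ζ²) = 68.31 × √(1 − 0.186) = 61.62 rad/s.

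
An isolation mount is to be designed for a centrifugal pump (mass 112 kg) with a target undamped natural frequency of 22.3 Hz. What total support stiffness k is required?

2200000 N/m

ω_n = 2πf_n = 2π × 22.3 = 140.1 rad/s.
k = m·ω_n² = 112 × 140.1² = 112 × 19630 = 2199000 N/m.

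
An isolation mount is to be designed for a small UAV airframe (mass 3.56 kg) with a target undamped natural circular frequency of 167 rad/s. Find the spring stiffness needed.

k = m·ω_n² = 3.56 × 167.0² = 3.56 × 27890 = 99280 N/m.

99300 N/m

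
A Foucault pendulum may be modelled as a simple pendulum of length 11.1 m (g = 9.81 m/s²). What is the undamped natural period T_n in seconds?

For a simple pendulum ω_n = √(g/L) = √(9.81/11.1) = √0.8838 = 0.9401 rad/s.
T_n = 2π/ω_n = 6.283/0.9401 = 6.684 s.

6.68 s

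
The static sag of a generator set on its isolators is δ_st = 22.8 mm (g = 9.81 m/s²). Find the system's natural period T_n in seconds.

ω_n = √(g/δ_st) = √(9.81/0.0228) = √430.3 = 20.74 rad/s.
T_n = 2π/ω_n = 6.283/20.74 = 0.3029 s.

0.303 s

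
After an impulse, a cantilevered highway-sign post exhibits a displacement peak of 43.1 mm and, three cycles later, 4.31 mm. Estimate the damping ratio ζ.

Logarithmic decrement δ = (1/n)·ln(x₀/x_n) = (1/3)·ln(43.1/4.31) = (1/3)·ln(10.00) = 0.7675.
ζ = δ/√(4π² + δ²) = 0.7675/√(39.48 + 0.589) = 0.7675/6.330 = 0.1213.

0.121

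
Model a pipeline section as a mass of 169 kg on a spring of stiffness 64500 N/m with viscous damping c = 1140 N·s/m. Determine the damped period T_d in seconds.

ω_n = √(k/m) = √(64500/169) = 19.54 rad/s.
Critical damping c_c = 2√(k·m) = 2√(64500 × 169) = 6603 N·s/m, so ζ = c/c_c = 1140/6603 = 0.1726.
ω_d = ω_n√(1 − ζ²) = 19.54 × √(1 − 0.0298) = 19.24 rad/s.
T_d = 2π/ω_d = 0.3265 s.

0.327 s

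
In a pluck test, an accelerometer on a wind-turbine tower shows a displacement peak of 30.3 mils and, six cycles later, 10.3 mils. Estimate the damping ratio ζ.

0.0286

Logarithmic decrement δ = (1/n)·ln(x₀/x_n) = (1/6)·ln(30.3/10.3) = (1/6)·ln(2.942) = 0.1798.
ζ = δ/√(4π² + δ²) = 0.1798/√(39.48 + 0.0323) = 0.1798/6.286 = 0.02861.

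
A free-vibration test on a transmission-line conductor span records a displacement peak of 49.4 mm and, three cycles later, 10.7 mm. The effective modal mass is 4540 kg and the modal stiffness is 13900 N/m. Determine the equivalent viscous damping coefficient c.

Logarithmic decrement δ = (1/n)·ln(x₀/x_n) = (1/3)·ln(49.4/10.7) = (1/3)·ln(4.617) = 0.5099.
ζ = δ/√(4π² + δ²) = 0.5099/√(39.48 + 0.260) = 0.5099/6.304 = 0.08089.
c = ζ · 2√(km) = 0.08089 × 2√(13900 × 4540) = 0.08089 × 15890 = 1285 N·s/m.

1290 N·s/m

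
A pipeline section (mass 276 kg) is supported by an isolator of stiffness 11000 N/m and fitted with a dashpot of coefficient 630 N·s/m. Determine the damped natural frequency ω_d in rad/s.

6.21 rad/s

ω_n = √(k/m) = √(11000/276) = 6.313 rad/s.
Critical damping c_c = 2√(k·m) = 2√(11000 × 276) = 3485 N·s/m, so ζ = c/c_c = 630/3485 = 0.1808.
ω_d = ω_n√(1 − ζ²) = 6.313 × √(1 − 0.0327) = 6.209 rad/s.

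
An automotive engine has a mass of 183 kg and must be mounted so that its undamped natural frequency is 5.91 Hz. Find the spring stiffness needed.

252000 N/m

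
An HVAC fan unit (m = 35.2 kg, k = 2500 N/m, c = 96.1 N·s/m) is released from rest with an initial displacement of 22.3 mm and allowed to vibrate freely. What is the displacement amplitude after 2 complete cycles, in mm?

2.83 mm

ζ = c/(2√(km)) = 96.1/(2√(2500 × 35.2)) = 96.1/593.3 = 0.1620.
Logarithmic decrement δ = 2πζ/√(1 − ζ²) = 2π × 0.1620/√(1 − 0.0262) = 1.031.
After n cycles, x_n/x₀ = e^(−nδ), so x_2 = 22.3 × e^(−2 × 1.031) = 22.3 × 0.1271 = 2.835 mm.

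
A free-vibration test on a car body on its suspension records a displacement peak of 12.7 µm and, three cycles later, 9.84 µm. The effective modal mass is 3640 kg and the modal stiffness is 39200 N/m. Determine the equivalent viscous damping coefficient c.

Logarithmic decrement δ = (1/n)·ln(x₀/x_n) = (1/3)·ln(12.7/9.84) = (1/3)·ln(1.291) = 0.08505.
ζ = δ/√(4π² + δ²) = 0.08505/√(39.48 + 0.00723) = 0.08505/6.284 = 0.01353.
c = ζ · 2√(km) = 0.01353 × 2√(39200 × 3640) = 0.01353 × 23890 = 323.3 N·s/m.

323 N·s/m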